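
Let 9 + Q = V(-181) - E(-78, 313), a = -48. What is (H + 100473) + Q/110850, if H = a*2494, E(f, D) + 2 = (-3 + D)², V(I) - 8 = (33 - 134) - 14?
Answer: -1066369682/55425 ≈ -19240.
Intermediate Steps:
V(I) = -107 (V(I) = 8 + ((33 - 134) - 14) = 8 + (-101 - 14) = 8 - 115 = -107)
E(f, D) = -2 + (-3 + D)²
Q = -96214 (Q = -9 + (-107 - (-2 + (-3 + 313)²)) = -9 + (-107 - (-2 + 310²)) = -9 + (-107 - (-2 + 96100)) = -9 + (-107 - 1*96098) = -9 + (-107 - 96098) = -9 - 96205 = -96214)
H = -119712 (H = -48*2494 = -119712)
(H + 100473) + Q/110850 = (-119712 + 100473) - 96214/110850 = -19239 - 96214*1/110850 = -19239 - 48107/55425 = -1066369682/55425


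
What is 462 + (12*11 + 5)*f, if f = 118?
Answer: 16628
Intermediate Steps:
462 + (12*11 + 5)*f = 462 + (12*11 + 5)*118 = 462 + (132 + 5)*118 = 462 + 137*118 = 462 + 16166 = 16628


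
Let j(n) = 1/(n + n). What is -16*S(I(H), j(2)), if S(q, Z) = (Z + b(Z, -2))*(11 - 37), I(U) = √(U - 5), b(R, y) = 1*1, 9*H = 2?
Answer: 520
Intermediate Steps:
H = 2/9 (H = (⅑)*2 = 2/9 ≈ 0.22222)
b(R, y) = 1
I(U) = √(-5 + U)
j(n) = 1/(2*n)
S(q, Z) = -26 - 26*Z (S(q, Z) = (Z + 1)*(11 - 37) = (1 + Z)*(-26) = -26 - 26*Z)
-16*S(I(H), j(2)) = -16*(-26 - 13/2) = -16*(-65/2) = 520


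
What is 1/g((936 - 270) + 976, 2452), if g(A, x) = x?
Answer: 1/2452 ≈ 0.00040783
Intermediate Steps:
1/g((936 - 270) + 976, 2452) = 1/2452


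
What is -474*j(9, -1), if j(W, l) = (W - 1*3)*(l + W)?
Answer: -22752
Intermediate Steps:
j(W, l) = (-3 + W)*(W + l) (j(W, l) = (W - 3)*(W + l) = (-3 + W)*(W + l))
-474*j(9, -1) = -474*(9**2 - 3*9 - 3*(-1) + 9*(-1)) = -474*(81 - 27 + 3 - 9) = -474*48 = -22752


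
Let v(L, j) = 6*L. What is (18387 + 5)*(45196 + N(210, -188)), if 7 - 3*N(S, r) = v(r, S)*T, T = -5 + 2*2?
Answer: 2473117064/3 ≈ 8.2437e+8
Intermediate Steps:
T = -1 (T = -5 + 4 = -1)
N(S, r) = 7/3 + 2*r (N(S, r) = 7/3 - 6*r*(-1)/3 = 7/3 - (-2)*r = 7/3 + 2*r)
(18387 + 5)*(45196 + N(210, -188)) = (18387 + 5)*(45196 + (7/3 + 2*(-188))) = 18392*(45196 + (7/3 - 376)) = 18392*(45196 - 1121/3) = 18392*(134467/3) = 2473117064/3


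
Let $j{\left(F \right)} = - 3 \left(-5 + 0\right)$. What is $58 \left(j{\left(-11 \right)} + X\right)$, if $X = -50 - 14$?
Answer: $-2842$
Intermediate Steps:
$X = -64$ ($X = -50 - 14 = -64$)
$j{\left(F \right)} = 15$ ($j{\left(F \right)} = \left(-3\right) \left(-5\right) = 15$)
$58 \left(j{\left(-11 \right)} + X\right) = 58 \left(15 - 64\right) = 58 \left(-49\right) = -2842$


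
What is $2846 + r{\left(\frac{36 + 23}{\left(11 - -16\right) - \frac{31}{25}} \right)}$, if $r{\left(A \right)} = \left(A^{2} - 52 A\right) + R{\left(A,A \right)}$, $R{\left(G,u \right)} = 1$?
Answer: $\frac{1133534217}{414736} \approx 2733.1$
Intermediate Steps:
$r{\left(A \right)} = 1 + A^{2} - 52 A$ ($r{\left(A \right)} = \left(A^{2} - 52 A\right) + 1 = 1 + A^{2} - 52 A$)
$2846 + r{\left(\frac{36 + 23}{\left(11 - -16\right) - \frac{31}{25}} \right)} = 2846 + \left(1 + \left(\frac{36 + 23}{\left(11 - -16\right) - \frac{31}{25}}\right)^{2} - 52 \frac{36 + 23}{\left(11 - -16\right) - \frac{31}{25}}\right) = 2846 + \left(1 + \left(\frac{59}{\left(11 + 16\right) - \frac{31}{25}}\right)^{2} - 52 \frac{59}{\left(11 + 16\right) - \frac{31}{25}}\right) = 2846 + \left(1 + \left(\frac{59}{27 - \frac{31}{25}}\right)^{2} - 52 \frac{59}{27 - \frac{31}{25}}\right) = 2846 + \left(1 + \left(\frac{59}{\frac{644}{25}}\right)^{2} - 52 \frac{59}{\frac{644}{25}}\right) = 2846 + \left(1 + \left(59 \cdot \frac{25}{644}\right)^{2} - 52 \cdot 59 \cdot \frac{25}{644}\right) = 2846 + \left(1 + \left(\frac{1475}{644}\right)^{2} - \frac{19175}{161}\right) = 2846 + \left(1 + \frac{2175625}{414736} - \frac{19175}{161}\right) = 2846 - \frac{46804439}{414736} = \frac{1133534217}{414736}$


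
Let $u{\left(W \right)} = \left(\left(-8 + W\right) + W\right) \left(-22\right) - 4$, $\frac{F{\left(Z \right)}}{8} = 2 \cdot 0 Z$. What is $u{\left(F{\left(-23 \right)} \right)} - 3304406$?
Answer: $-3304234$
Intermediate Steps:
$F{\left(Z \right)} = 0$ ($F{\left(Z \right)} = 8 \cdot 2 \cdot 0 Z = 8 \cdot 0 Z = 8 \cdot 0 = 0$)
$u{\left(W \right)} = 172 - 44 W$ ($u{\left(W \right)} = \left(-8 + 2 W\right) \left(-22\right) - 4 = \left(176 - 44 W\right) - 4 = 172 - 44 W$)
$u{\left(F{\left(-23 \right)} \right)} - 3304406 = \left(172 - 0\right) - 3304406 = \left(172 + 0\right) - 3304406 = 172 - 3304406 = -3304234$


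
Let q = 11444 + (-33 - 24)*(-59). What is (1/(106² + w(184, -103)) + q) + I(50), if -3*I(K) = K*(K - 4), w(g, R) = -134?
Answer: 467627345/33306 ≈ 14040.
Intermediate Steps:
I(K) = -K*(-4 + K)/3 (I(K) = -K*(K - 4)/3 = -K*(-4 + K)/3)
q = 14807 (q = 11444 - 57*(-59) = 11444 + 3363 = 14807)
(1/(106² + w(184, -103)) + q) + I(50) = (1/(106² - 134) + 14807) + (⅓)*50*(4 - 1*50) = (1/(11236 - 134) + 14807) + (⅓)*50*(4 - 50) = (1/11102 + 14807) + (⅓)*50*(-46) = (1/11102 + 14807) - 2300/3 = 164387315/11102 - 2300/3 = 467627345/33306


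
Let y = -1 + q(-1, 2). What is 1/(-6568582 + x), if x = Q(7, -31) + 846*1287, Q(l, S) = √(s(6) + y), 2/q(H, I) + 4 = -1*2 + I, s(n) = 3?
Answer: -10959560/60055977696797 - √6/60055977696797 ≈ -1.8249e-7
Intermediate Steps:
q(H, I) = 2/(-6 + I) (q(H, I) = 2/(-4 + (-1*2 + I)) = 2/(-4 + (-2 + I)) = 2/(-6 + I))
y = -3/2 (y = -1 + 2/(-6 + 2) = -1 + 2/(-4) = -1 + 2*(-¼) = -1 - ½ = -3/2 ≈ -1.5000)
Q(l, S) = √6/2 (Q(l, S) = √(3 - 3/2) = √(3/2) = √6/2)
x = 1088802 + √6/2 (x = √6/2 + 846*1287 = √6/2 + 1088802 = 1088802 + √6/2 ≈ 1.0888e+6)
1/(-6568582 + x) = 1/(-6568582 + (1088802 + √6/2)) = 1/(-5479780 + √6/2)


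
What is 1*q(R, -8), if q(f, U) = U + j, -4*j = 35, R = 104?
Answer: -67/4 ≈ -16.750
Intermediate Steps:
j = -35/4 (j = -¼*35 = -35/4 ≈ -8.7500)
q(f, U) = -35/4 + U (q(f, U) = U - 35/4 = -35/4 + U)
1*q(R, -8) = 1*(-35/4 - 8) = 1*(-67/4) = -67/4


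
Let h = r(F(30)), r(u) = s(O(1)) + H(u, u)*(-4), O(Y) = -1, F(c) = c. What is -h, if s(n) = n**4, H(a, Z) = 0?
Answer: -1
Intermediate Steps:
r(u) = 1 (r(u) = (-1)**4 + 0*(-4) = 1 + 0 = 1)
h = 1
-h = -1*1 = -1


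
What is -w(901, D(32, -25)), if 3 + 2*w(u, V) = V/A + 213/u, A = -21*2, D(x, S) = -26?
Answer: 40577/37842 ≈ 1.0723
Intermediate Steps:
A = -42
w(u, V) = -3/2 - V/84 + 213/(2*u) (w(u, V) = -3/2 + (V/(-42) + 213/u)/2 = -3/2 + (V*(-1/42) + 213/u)/2 = -3/2 + (-V/42 + 213/u)/2 = -3/2 + (213/u - V/42)/2 = -3/2 + (-V/84 + 213/(2*u)) = -3/2 - V/84 + 213/(2*u))
-w(901, D(32, -25)) = -(8946 - 1*901*(126 - 26))/(84*901) = -(8946 - 1*901*100)/(84*901) = -(8946 - 90100)/(84*901) = -(-81154)/(84*901) = -1*(-40577/37842) = 40577/37842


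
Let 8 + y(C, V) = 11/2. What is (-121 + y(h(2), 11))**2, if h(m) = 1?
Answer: 61009/4 ≈ 15252.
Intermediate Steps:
y(C, V) = -5/2 (y(C, V) = -8 + 11/2 = -5/2)
(-121 + y(h(2), 11))**2 = (-121 - 5/2)**2 = (-247/2)**2 = 61009/4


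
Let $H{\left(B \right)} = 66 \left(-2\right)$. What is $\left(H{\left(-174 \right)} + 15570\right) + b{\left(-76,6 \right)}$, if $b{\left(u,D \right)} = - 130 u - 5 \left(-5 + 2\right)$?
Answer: $25333$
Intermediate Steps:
$b{\left(u,D \right)} = 15 - 130 u$ ($b{\left(u,D \right)} = - 130 u - -15 = - 130 u + 15 = 15 - 130 u$)
$H{\left(B \right)} = -132$
$\left(H{\left(-174 \right)} + 15570\right) + b{\left(-76,6 \right)} = \left(-132 + 15570\right) + \left(15 - -9880\right) = 15438 + \left(15 + 9880\right) = 15438 + 9895 = 25333$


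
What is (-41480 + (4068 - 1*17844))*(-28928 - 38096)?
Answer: 3703478144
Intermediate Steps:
(-41480 + (4068 - 1*17844))*(-28928 - 38096) = (-41480 + (4068 - 17844))*(-67024) = (-41480 - 13776)*(-67024) = -55256*(-67024) = 3703478144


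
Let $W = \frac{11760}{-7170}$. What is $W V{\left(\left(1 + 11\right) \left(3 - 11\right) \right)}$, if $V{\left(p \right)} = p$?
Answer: $\frac{37632}{239} \approx 157.46$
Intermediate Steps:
$W = - \frac{392}{239}$ ($W = 11760 \left(- \frac{1}{7170}\right) = - \frac{392}{239} \approx -1.6402$)
$W V{\left(\left(1 + 11\right) \left(3 - 11\right) \right)} = - \frac{392 \left(1 + 11\right) \left(3 - 11\right)}{239} = - \frac{392 \cdot 12 \left(-8\right)}{239} = \left(- \frac{392}{239}\right) \left(-96\right) = \frac{37632}{239}$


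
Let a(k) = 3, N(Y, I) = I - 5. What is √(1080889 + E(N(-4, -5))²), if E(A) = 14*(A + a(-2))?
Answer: √1090493 ≈ 1044.3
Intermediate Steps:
N(Y, I) = -5 + I
E(A) = 42 + 14*A (E(A) = 14*(A + 3) = 14*(3 + A) = 42 + 14*A)
√(1080889 + E(N(-4, -5))²) = √(1080889 + (42 + 14*(-5 - 5))²) = √(1080889 + (42 + 14*(-10))²) = √(1080889 + (42 - 140)²) = √(1080889 + (-98)²) = √(1080889 + 9604) = √1090493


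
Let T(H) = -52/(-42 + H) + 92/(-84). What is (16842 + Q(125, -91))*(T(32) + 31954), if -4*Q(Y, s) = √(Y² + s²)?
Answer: 2691192002/5 - 3355601*√23906/420 ≈ 5.3700e+8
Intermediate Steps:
Q(Y, s) = -√(Y² + s²)/4
T(H) = -23/21 - 52/(-42 + H) (T(H) = -52/(-42 + H) + 92*(-1/84) = -52/(-42 + H) - 23/21 = -23/21 - 52/(-42 + H))
(16842 + Q(125, -91))*(T(32) + 31954) = (16842 - √(125² + (-91)²)/4)*((-126 - 23*32)/(21*(-42 + 32)) + 31954) = (16842 - √(15625 + 8281)/4)*((1/21)*(-126 - 736)/(-10) + 31954) = (16842 - √23906/4)*((1/21)*(-⅒)*(-862) + 31954) = (16842 - √23906/4)*(431/105 + 31954) = (16842 - √23906/4)*(3355601/105) = 2691192002/5 - 3355601*√23906/420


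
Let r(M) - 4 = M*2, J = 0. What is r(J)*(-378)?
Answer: -1512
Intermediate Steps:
r(M) = 4 + 2*M (r(M) = 4 + M*2 = 4 + 2*M)
r(J)*(-378) = (4 + 2*0)*(-378) = (4 + 0)*(-378) = 4*(-378) = -1512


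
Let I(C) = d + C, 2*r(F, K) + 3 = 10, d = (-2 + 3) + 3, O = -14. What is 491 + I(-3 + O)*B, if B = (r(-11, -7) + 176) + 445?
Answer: -15255/2 ≈ -7627.5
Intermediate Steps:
d = 4 (d = 1 + 3 = 4)
r(F, K) = 7/2 (r(F, K) = -3/2 + (1/2)*10 = -3/2 + 5 = 7/2)
I(C) = 4 + C
B = 1249/2 (B = (7/2 + 176) + 445 = 359/2 + 445 = 1249/2 ≈ 624.50)
491 + I(-3 + O)*B = 491 + (4 + (-3 - 14))*(1249/2) = 491 + (4 - 17)*(1249/2) = 491 - 13*1249/2 = 491 - 16237/2 = -15255/2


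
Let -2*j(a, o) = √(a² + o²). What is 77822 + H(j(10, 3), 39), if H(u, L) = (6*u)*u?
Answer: 155971/2 ≈ 77986.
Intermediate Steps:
j(a, o) = -√(a² + o²)/2
H(u, L) = 6*u²
77822 + H(j(10, 3), 39) = 77822 + 6*(-√(10² + 3²)/2)² = 77822 + 6*(-√(100 + 9)/2)² = 77822 + 6*(-√109/2)² = 77822 + 6*(109/4) = 77822 + 327/2 = 155971/2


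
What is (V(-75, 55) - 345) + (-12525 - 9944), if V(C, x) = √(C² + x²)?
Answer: -22814 + 5*√346 ≈ -22721.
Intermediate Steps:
(V(-75, 55) - 345) + (-12525 - 9944) = (√((-75)² + 55²) - 345) + (-12525 - 9944) = (√(5625 + 3025) - 345) - 22469 = (√8650 - 345) - 22469 = (5*√346 - 345) - 22469 = (-345 + 5*√346) - 22469 = -22814 + 5*√346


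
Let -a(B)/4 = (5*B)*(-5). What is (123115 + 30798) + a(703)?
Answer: 224213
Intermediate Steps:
a(B) = 100*B (a(B) = -4*5*B*(-5) = -(-100)*B = 100*B)
(123115 + 30798) + a(703) = (123115 + 30798) + 100*703 = 153913 + 70300 = 224213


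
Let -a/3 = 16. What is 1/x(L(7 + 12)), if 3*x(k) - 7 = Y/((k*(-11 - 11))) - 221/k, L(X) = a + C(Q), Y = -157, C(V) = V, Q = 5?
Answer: 2838/11327 ≈ 0.25055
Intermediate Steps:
a = -48 (a = -3*16 = -48)
L(X) = -43 (L(X) = -48 + 5 = -43)
x(k) = 7/3 - 4705/(66*k) (x(k) = 7/3 + (-157*1/(k*(-11 - 11)) - 221/k)/3 = 7/3 + (-157*(-1/(22*k)) - 221/k)/3 = 7/3 + (-(-157)/(22*k) - 221/k)/3 = 7/3 + (157/(22*k) - 221/k)/3 = 7/3 + (-4705/(22*k))/3 = 7/3 - 4705/(66*k))
1/x(L(7 + 12)) = 1/((1/66)*(-4705 + 154*(-43))/(-43)) = 1/((1/66)*(-1/43)*(-4705 - 6622)) = 1/((1/66)*(-1/43)*(-11327)) = 1/(11327/2838) = 2838/11327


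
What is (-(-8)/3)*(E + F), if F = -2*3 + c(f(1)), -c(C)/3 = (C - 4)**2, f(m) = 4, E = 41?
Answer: 280/3 ≈ 93.333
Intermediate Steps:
c(C) = -3*(-4 + C)**2 (c(C) = -3*(C - 4)**2 = -3*(-4 + C)**2)
F = -6 (F = -2*3 - 3*(-4 + 4)**2 = -6 - 3*0**2 = -6 - 3*0 = -6 + 0 = -6)
(-(-8)/3)*(E + F) = (-(-8)/3)*(41 - 6) = -(-8)/3*35 = -4*(-2/3)*35 = (8/3)*35 = 280/3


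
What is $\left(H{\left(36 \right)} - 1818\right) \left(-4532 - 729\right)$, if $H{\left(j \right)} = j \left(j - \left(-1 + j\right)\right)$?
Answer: $9375102$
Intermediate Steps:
$H{\left(j \right)} = j$ ($H{\left(j \right)} = j 1 = j$)
$\left(H{\left(36 \right)} - 1818\right) \left(-4532 - 729\right) = \left(36 - 1818\right) \left(-4532 - 729\right) = \left(-1782\right) \left(-5261\right) = 9375102$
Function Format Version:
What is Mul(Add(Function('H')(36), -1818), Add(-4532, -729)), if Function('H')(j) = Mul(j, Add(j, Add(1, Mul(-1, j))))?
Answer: 9375102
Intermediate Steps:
Function('H')(j) = j (Function('H')(j) = Mul(j, 1) = j)
Mul(Add(Function('H')(36), -1818), Add(-4532, -729)) = Mul(Add(36, -1818), Add(-4532, -729)) = Mul(-1782, -5261) = 9375102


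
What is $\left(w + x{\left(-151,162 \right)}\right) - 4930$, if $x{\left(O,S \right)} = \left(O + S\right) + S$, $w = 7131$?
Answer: $2374$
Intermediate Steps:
$x{\left(O,S \right)} = O + 2 S$
$\left(w + x{\left(-151,162 \right)}\right) - 4930 = \left(7131 + \left(-151 + 2 \cdot 162\right)\right) - 4930 = \left(7131 + \left(-151 + 324\right)\right) - 4930 = \left(7131 + 173\right) - 4930 = 7304 - 4930 = 2374$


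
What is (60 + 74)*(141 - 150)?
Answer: -1206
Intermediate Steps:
(60 + 74)*(141 - 150) = 134*(-9) = -1206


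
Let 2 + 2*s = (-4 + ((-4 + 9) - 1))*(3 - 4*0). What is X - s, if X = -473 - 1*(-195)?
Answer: -277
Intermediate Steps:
s = -1 (s = -1 + ((-4 + ((-4 + 9) - 1))*(3 - 4*0))/2 = -1 + ((-4 + (5 - 1))*(3 + 0))/2 = -1 + ((-4 + 4)*3)/2 = -1 + (0*3)/2 = -1 + (½)*0 = -1 + 0 = -1)
X = -278 (X = -473 + 195 = -278)
X - s = -278 - 1*(-1) = -278 + 1 = -277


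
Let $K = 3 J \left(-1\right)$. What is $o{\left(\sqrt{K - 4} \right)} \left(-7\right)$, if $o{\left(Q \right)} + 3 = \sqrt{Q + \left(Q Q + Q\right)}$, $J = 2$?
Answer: $21 - 7 \sqrt[4]{10} \sqrt{- \sqrt{10} + 2 i} \approx 14.3 - 23.128 i$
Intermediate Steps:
$K = -6$ ($K = 3 \cdot 2 \left(-1\right) = 6 \left(-1\right) = -6$)
$o{\left(Q \right)} = -3 + \sqrt{Q^{2} + 2 Q}$ ($o{\left(Q \right)} = -3 + \sqrt{Q + \left(Q Q + Q\right)} = -3 + \sqrt{Q + \left(Q^{2} + Q\right)} = -3 + \sqrt{Q + \left(Q + Q^{2}\right)} = -3 + \sqrt{Q^{2} + 2 Q}$)
$o{\left(\sqrt{K - 4} \right)} \left(-7\right) = \left(-3 + \sqrt{\sqrt{-6 - 4} \left(2 + \sqrt{-6 - 4}\right)}\right) \left(-7\right) = \left(-3 + \sqrt{\sqrt{-10} \left(2 + \sqrt{-10}\right)}\right) \left(-7\right) = \left(-3 + \sqrt{i \sqrt{10} \left(2 + i \sqrt{10}\right)}\right) \left(-7\right) = \left(-3 + \sqrt[4]{10} \sqrt{i \left(2 + i \sqrt{10}\right)}\right) \left(-7\right) = 21 - 7 \sqrt[4]{10} \sqrt{i \left(2 + i \sqrt{10}\right)}$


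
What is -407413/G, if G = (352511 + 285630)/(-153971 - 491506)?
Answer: 37567960143/91163 ≈ 4.1210e+5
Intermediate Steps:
G = -91163/92211 (G = 638141/(-645477) = 638141*(-1/645477) = -91163/92211 ≈ -0.98864)
-407413/G = -407413/(-91163/92211) = -407413*(-92211/91163) = 37567960143/91163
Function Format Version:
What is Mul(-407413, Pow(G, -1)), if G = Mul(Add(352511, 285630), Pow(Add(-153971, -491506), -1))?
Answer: Rational(37567960143, 91163) ≈ 4.1210e+5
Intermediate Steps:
G = Rational(-91163, 92211) (G = Mul(638141, Pow(-645477, -1)) = Mul(638141, Rational(-1, 645477)) = Rational(-91163, 92211) ≈ -0.98864)
Mul(-407413, Pow(G, -1)) = Mul(-407413, Pow(Rational(-91163, 92211), -1)) = Mul(-407413, Rational(-92211, 91163)) = Rational(37567960143, 91163)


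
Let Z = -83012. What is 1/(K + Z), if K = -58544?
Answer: -1/141556 ≈ -7.0643e-6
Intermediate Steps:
1/(K + Z) = 1/(-58544 - 83012) = 1/(-141556) = -1/141556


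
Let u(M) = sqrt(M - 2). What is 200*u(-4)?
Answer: 200*I*sqrt(6) ≈ 489.9*I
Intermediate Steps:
u(M) = sqrt(-2 + M)
200*u(-4) = 200*sqrt(-2 - 4) = 200*sqrt(-6) = 200*(I*sqrt(6)) = 200*I*sqrt(6)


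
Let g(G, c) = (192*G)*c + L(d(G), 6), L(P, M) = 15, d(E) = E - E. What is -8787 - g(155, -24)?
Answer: 705438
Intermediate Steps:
d(E) = 0
g(G, c) = 15 + 192*G*c (g(G, c) = (192*G)*c + 15 = 192*G*c + 15 = 15 + 192*G*c)
-8787 - g(155, -24) = -8787 - (15 + 192*155*(-24)) = -8787 - (15 - 714240) = -8787 - 1*(-714225) = -8787 + 714225 = 705438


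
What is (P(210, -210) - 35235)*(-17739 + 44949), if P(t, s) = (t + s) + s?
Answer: -964458450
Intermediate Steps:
P(t, s) = t + 2*s (P(t, s) = (s + t) + s = t + 2*s)
(P(210, -210) - 35235)*(-17739 + 44949) = ((210 + 2*(-210)) - 35235)*(-17739 + 44949) = ((210 - 420) - 35235)*27210 = (-210 - 35235)*27210 = -35445*27210 = -964458450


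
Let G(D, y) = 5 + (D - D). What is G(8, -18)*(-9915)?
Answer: -49575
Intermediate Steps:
G(D, y) = 5 (G(D, y) = 5 + 0 = 5)
G(8, -18)*(-9915) = 5*(-9915) = -49575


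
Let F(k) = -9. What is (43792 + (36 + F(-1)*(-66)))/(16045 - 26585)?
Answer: -22211/5270 ≈ -4.2146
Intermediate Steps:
(43792 + (36 + F(-1)*(-66)))/(16045 - 26585) = (43792 + (36 - 9*(-66)))/(16045 - 26585) = (43792 + (36 + 594))/(-10540) = (43792 + 630)*(-1/10540) = 44422*(-1/10540) = -22211/5270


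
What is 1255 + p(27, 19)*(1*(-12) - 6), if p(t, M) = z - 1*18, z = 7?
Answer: 1453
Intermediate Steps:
p(t, M) = -11 (p(t, M) = 7 - 1*18 = 7 - 18 = -11)
1255 + p(27, 19)*(1*(-12) - 6) = 1255 - 11*(1*(-12) - 6) = 1255 - 11*(-12 - 6) = 1255 - 11*(-18) = 1255 + 198 = 1453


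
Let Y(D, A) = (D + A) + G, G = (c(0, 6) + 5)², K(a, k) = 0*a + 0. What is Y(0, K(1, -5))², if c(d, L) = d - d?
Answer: 625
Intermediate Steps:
c(d, L) = 0
K(a, k) = 0 (K(a, k) = 0 + 0 = 0)
G = 25 (G = (0 + 5)² = 5² = 25)
Y(D, A) = 25 + A + D (Y(D, A) = (D + A) + 25 = (A + D) + 25 = 25 + A + D)
Y(0, K(1, -5))² = (25 + 0 + 0)² = 25² = 625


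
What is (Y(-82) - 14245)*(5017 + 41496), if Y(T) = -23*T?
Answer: -574854167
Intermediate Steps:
(Y(-82) - 14245)*(5017 + 41496) = (-23*(-82) - 14245)*(5017 + 41496) = (1886 - 14245)*46513 = -12359*46513 = -574854167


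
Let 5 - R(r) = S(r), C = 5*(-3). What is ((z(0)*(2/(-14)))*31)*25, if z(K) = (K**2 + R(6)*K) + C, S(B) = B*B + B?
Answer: 11625/7 ≈ 1660.7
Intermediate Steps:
C = -15
S(B) = B + B**2 (S(B) = B**2 + B = B + B**2)
R(r) = 5 - r*(1 + r)
z(K) = -15 + K**2 - 37*K (z(K) = (K**2 + (5 - 1*6*(1 + 6))*K) - 15 = (K**2 + (5 - 1*6*7)*K) - 15 = (K**2 + (5 - 42)*K) - 15 = (K**2 - 37*K) - 15 = -15 + K**2 - 37*K)
((z(0)*(2/(-14)))*31)*25 = (((-15 + 0**2 - 37*0)*(2/(-14)))*31)*25 = (((-15 + 0 + 0)*(2*(-1/14)))*31)*25 = (-15*(-1/7)*31)*25 = ((15/7)*31)*25 = (465/7)*25 = 11625/7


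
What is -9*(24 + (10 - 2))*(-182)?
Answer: 52416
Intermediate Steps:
-9*(24 + (10 - 2))*(-182) = -9*(24 + 8)*(-182) = -9*32*(-182) = -288*(-182) = -1*(-52416) = 52416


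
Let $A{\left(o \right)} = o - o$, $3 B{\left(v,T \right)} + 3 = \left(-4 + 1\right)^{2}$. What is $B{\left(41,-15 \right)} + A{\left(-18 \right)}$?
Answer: $2$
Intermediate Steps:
$B{\left(v,T \right)} = 2$ ($B{\left(v,T \right)} = -1 + \frac{\left(-4 + 1\right)^{2}}{3} = -1 + \frac{\left(-3\right)^{2}}{3} = -1 + \frac{1}{3} \cdot 9 = -1 + 3 = 2$)
$A{\left(o \right)} = 0$
$B{\left(41,-15 \right)} + A{\left(-18 \right)} = 2 + 0 = 2$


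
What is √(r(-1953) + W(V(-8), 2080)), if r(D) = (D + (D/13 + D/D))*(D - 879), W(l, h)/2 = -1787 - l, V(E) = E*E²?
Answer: 3*√111745946/13 ≈ 2439.5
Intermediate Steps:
V(E) = E³
W(l, h) = -3574 - 2*l (W(l, h) = 2*(-1787 - l) = -3574 - 2*l)
r(D) = (1 + 14*D/13)*(-879 + D) (r(D) = (D + (D*(1/13) + 1))*(-879 + D) = (D + (D/13 + 1))*(-879 + D) = (D + (1 + D/13))*(-879 + D) = (1 + 14*D/13)*(-879 + D))
√(r(-1953) + W(V(-8), 2080)) = √((-879 - 12293/13*(-1953) + (14/13)*(-1953)²) + (-3574 - 2*(-8)³)) = √((-879 + 24008229/13 + (14/13)*3814209) + (-3574 - 2*(-512))) = √((-879 + 24008229/13 + 53398926/13) + (-3574 + 1024)) = √(77395728/13 - 2550) = √(77362578/13) = 3*√111745946/13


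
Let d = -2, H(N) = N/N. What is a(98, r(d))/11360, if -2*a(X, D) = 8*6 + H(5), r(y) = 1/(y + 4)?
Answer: -49/22720 ≈ -0.0021567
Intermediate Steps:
H(N) = 1
r(y) = 1/(4 + y)
a(X, D) = -49/2 (a(X, D) = -(8*6 + 1)/2 = -(48 + 1)/2 = -½*49 = -49/2)
a(98, r(d))/11360 = -49/2/11360 = -49/2*1/11360 = -49/22720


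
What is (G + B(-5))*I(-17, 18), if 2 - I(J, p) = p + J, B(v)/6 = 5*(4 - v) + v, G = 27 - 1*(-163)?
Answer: 430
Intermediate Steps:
G = 190 (G = 27 + 163 = 190)
B(v) = 120 - 24*v (B(v) = 6*(5*(4 - v) + v) = 6*((20 - 5*v) + v) = 6*(20 - 4*v) = 120 - 24*v)
I(J, p) = 2 - J - p (I(J, p) = 2 - (p + J) = 2 - (J + p) = 2 + (-J - p) = 2 - J - p)
(G + B(-5))*I(-17, 18) = (190 + (120 - 24*(-5)))*(2 - 1*(-17) - 1*18) = (190 + (120 + 120))*(2 + 17 - 18) = (190 + 240)*1 = 430*1 = 430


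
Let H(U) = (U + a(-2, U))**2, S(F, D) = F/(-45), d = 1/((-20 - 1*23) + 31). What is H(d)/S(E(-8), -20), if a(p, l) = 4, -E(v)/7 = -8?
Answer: -11045/896 ≈ -12.327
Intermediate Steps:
E(v) = 56 (E(v) = -7*(-8) = 56)
d = -1/12 (d = 1/((-20 - 23) + 31) = 1/(-43 + 31) = 1/(-12) = -1/12 ≈ -0.083333)
S(F, D) = -F/45 (S(F, D) = F*(-1/45) = -F/45)
H(U) = (4 + U)**2 (H(U) = (U + 4)**2 = (4 + U)**2)
H(d)/S(E(-8), -20) = (4 - 1/12)**2/((-1/45*56)) = (47/12)**2/(-56/45) = (2209/144)*(-45/56) = -11045/896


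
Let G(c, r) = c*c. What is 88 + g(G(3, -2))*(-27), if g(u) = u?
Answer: -155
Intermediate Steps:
G(c, r) = c²
88 + g(G(3, -2))*(-27) = 88 + 3²*(-27) = 88 + 9*(-27) = 88 - 243 = -155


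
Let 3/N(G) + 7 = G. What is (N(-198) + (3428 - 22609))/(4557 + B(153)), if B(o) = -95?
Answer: -1966054/457355 ≈ -4.2988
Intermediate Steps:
N(G) = 3/(-7 + G)
(N(-198) + (3428 - 22609))/(4557 + B(153)) = (3/(-7 - 198) + (3428 - 22609))/(4557 - 95) = (3/(-205) - 19181)/4462 = (3*(-1/205) - 19181)*(1/4462) = (-3/205 - 19181)*(1/4462) = -3932108/205*1/4462 = -1966054/457355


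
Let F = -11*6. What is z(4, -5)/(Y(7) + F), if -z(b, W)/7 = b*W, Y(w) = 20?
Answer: -70/23 ≈ -3.0435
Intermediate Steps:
F = -66
z(b, W) = -7*W*b (z(b, W) = -7*b*W = -7*W*b)
z(4, -5)/(Y(7) + F) = (-7*(-5)*4)/(20 - 66) = 140/(-46) = 140*(-1/46) = -70/23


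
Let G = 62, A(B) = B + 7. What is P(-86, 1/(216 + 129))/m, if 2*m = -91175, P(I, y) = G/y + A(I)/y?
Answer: 2346/18235 ≈ 0.12865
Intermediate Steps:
A(B) = 7 + B
P(I, y) = 62/y + (7 + I)/y
m = -91175/2 (m = (½)*(-91175) = -91175/2 ≈ -45588.)
P(-86, 1/(216 + 129))/m = ((69 - 86)/(1/(216 + 129)))/(-91175/2) = (-17/1/345)*(-2/91175) = (-17/(1/345))*(-2/91175) = (345*(-17))*(-2/91175) = -5865*(-2/91175) = 2346/18235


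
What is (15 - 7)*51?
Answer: 408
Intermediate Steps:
(15 - 7)*51 = 8*51 = 408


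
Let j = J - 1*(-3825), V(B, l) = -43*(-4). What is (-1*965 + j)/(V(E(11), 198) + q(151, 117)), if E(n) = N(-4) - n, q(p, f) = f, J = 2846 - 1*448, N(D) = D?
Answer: 5258/289 ≈ 18.194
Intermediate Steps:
J = 2398 (J = 2846 - 448 = 2398)
E(n) = -4 - n
V(B, l) = 172
j = 6223 (j = 2398 - 1*(-3825) = 2398 + 3825 = 6223)
(-1*965 + j)/(V(E(11), 198) + q(151, 117)) = (-1*965 + 6223)/(172 + 117) = (-965 + 6223)/289 = 5258*(1/289) = 5258/289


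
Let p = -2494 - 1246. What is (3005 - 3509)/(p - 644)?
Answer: 63/548 ≈ 0.11496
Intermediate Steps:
p = -3740
(3005 - 3509)/(p - 644) = (3005 - 3509)/(-3740 - 644) = -504/(-4384) = -504*(-1/4384) = 63/548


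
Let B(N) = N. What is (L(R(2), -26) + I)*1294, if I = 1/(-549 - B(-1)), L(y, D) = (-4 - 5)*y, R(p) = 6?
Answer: -19146671/274 ≈ -69878.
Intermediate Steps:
L(y, D) = -9*y
I = -1/548 (I = 1/(-549 - 1*(-1)) = 1/(-549 + 1) = 1/(-548) = -1/548 ≈ -0.0018248)
(L(R(2), -26) + I)*1294 = (-9*6 - 1/548)*1294 = (-54 - 1/548)*1294 = -29593/548*1294 = -19146671/274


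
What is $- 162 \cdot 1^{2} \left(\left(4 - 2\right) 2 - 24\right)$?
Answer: $3240$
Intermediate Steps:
$- 162 \cdot 1^{2} \left(\left(4 - 2\right) 2 - 24\right) = \left(-162\right) 1 \left(2 \cdot 2 - 24\right) = - 162 \left(4 - 24\right) = \left(-162\right) \left(-20\right) = 3240$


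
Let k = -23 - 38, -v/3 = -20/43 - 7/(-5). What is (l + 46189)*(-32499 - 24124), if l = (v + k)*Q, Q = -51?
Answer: -601916815619/215 ≈ -2.7996e+9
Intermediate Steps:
v = -603/215 (v = -3*(-20/43 - 7/(-5)) = -3*(-20*1/43 - 7*(-1/5)) = -3*(-20/43 + 7/5) = -3*201/215 = -603/215 ≈ -2.8046)
k = -61
l = 699618/215 (l = (-603/215 - 61)*(-51) = -13718/215*(-51) = 699618/215 ≈ 3254.0)
(l + 46189)*(-32499 - 24124) = (699618/215 + 46189)*(-32499 - 24124) = (10630253/215)*(-56623) = -601916815619/215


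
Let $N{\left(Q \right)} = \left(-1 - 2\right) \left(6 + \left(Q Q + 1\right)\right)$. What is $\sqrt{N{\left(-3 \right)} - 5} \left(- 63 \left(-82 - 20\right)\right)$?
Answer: $6426 i \sqrt{53} \approx 46782.0 i$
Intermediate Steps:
$N{\left(Q \right)} = -21 - 3 Q^{2}$ ($N{\left(Q \right)} = - 3 \left(6 + \left(Q^{2} + 1\right)\right) = - 3 \left(6 + \left(1 + Q^{2}\right)\right) = - 3 \left(7 + Q^{2}\right) = -21 - 3 Q^{2}$)
$\sqrt{N{\left(-3 \right)} - 5} \left(- 63 \left(-82 - 20\right)\right) = \sqrt{\left(-21 - 3 \left(-3\right)^{2}\right) - 5} \left(- 63 \left(-82 - 20\right)\right) = \sqrt{\left(-21 - 27\right) - 5} \left(\left(-63\right) \left(-102\right)\right) = \sqrt{\left(-21 - 27\right) - 5} \cdot 6426 = \sqrt{-48 - 5} \cdot 6426 = \sqrt{-53} \cdot 6426 = i \sqrt{53} \cdot 6426 = 6426 i \sqrt{53}$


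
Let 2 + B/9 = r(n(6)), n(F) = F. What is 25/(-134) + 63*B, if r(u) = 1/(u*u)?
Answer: -299741/268 ≈ -1118.4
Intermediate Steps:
r(u) = u**(-2) (r(u) = 1/(u**2) = u**(-2))
B = -71/4 (B = -18 + 9/6**2 = -18 + 9*(1/36) = -18 + 1/4 = -71/4 ≈ -17.750)
25/(-134) + 63*B = 25/(-134) + 63*(-71/4) = 25*(-1/134) - 4473/4 = -25/134 - 4473/4 = -299741/268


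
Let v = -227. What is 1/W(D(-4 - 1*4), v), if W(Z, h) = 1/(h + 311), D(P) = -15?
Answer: 84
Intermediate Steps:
W(Z, h) = 1/(311 + h)
1/W(D(-4 - 1*4), v) = 1/(1/(311 - 227)) = 1/(1/84) = 84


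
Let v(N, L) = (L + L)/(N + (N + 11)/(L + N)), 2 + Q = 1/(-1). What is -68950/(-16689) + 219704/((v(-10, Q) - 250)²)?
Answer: 17065568539727/2226854124672 ≈ 7.6635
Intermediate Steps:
Q = -3 (Q = -2 + 1/(-1) = -2 - 1 = -3)
v(N, L) = 2*L/(N + (11 + N)/(L + N)) (v(N, L) = (2*L)/(N + (11 + N)/(L + N)) = 2*L/(N + (11 + N)/(L + N)))
-68950/(-16689) + 219704/((v(-10, Q) - 250)²) = -68950/(-16689) + 219704/((2*(-3)*(-3 - 10)/(11 - 10 + (-10)² - 3*(-10)) - 250)²) = -68950*(-1/16689) + 219704/((2*(-3)*(-13)/(11 - 10 + 100 + 30) - 250)²) = 68950/16689 + 219704/((2*(-3)*(-13)/131 - 250)²) = 68950/16689 + 219704/((2*(-3)*(1/131)*(-13) - 250)²) = 68950/16689 + 219704/((78/131 - 250)²) = 68950/16689 + 219704/((-32672/131)²) = 68950/16689 + 219704/(1067459584/17161) = 68950/16689 + 219704*(17161/1067459584) = 68950/16689 + 471292543/133432448 = 17065568539727/2226854124672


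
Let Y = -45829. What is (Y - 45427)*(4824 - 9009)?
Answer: 381906360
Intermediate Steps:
(Y - 45427)*(4824 - 9009) = (-45829 - 45427)*(4824 - 9009) = -91256*(-4185) = 381906360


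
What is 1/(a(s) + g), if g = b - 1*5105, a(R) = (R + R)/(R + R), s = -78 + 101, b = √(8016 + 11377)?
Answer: -464/2366493 - √19393/26031423 ≈ -0.00020142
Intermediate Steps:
b = √19393 ≈ 139.26
s = 23
a(R) = 1 (a(R) = (2*R)/((2*R)) = (2*R)*(1/(2*R)) = 1)
g = -5105 + √19393 (g = √19393 - 1*5105 = √19393 - 5105 = -5105 + √19393 ≈ -4965.7)
1/(a(s) + g) = 1/(1 + (-5105 + √19393)) = 1/(-5104 + √19393)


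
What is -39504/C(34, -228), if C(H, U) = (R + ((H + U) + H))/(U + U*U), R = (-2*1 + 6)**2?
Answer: 14198396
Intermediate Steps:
R = 16 (R = (-2 + 6)**2 = 4**2 = 16)
C(H, U) = (16 + U + 2*H)/(U + U**2) (C(H, U) = (16 + ((H + U) + H))/(U + U*U) = (16 + (U + 2*H))/(U + U**2) = (16 + U + 2*H)/(U + U**2))
-39504/C(34, -228) = -39504*(-228*(1 - 228)/(16 - 228 + 2*34)) = -39504*51756/(16 - 228 + 68) = -39504/((-1/228*(-1/227)*(-144))) = -39504/(-12/4313) = -39504*(-4313/12) = 14198396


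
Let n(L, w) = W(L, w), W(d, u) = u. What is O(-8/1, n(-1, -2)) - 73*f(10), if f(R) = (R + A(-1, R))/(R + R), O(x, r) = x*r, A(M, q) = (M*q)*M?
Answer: -57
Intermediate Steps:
n(L, w) = w
A(M, q) = q*M²
O(x, r) = r*x
f(R) = 1 (f(R) = (R + R*(-1)²)/(R + R) = (R + R*1)/((2*R)) = (R + R)*(1/(2*R)) = (2*R)*(1/(2*R)) = 1)
O(-8/1, n(-1, -2)) - 73*f(10) = -(-16)/1 - 73*1 = -(-16) - 73 = -2*(-8) - 73 = 16 - 73 = -57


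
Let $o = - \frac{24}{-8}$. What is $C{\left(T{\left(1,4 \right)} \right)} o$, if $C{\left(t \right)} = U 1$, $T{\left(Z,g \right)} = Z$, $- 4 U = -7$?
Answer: $\frac{21}{4} \approx 5.25$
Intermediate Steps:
$U = \frac{7}{4}$ ($U = \left(- \frac{1}{4}\right) \left(-7\right) = \frac{7}{4} \approx 1.75$)
$C{\left(t \right)} = \frac{7}{4}$ ($C{\left(t \right)} = \frac{7}{4} \cdot 1 = \frac{7}{4}$)
$o = 3$ ($o = \left(-24\right) \left(- \frac{1}{8}\right) = 3$)
$C{\left(T{\left(1,4 \right)} \right)} o = \frac{7}{4} \cdot 3 = \frac{21}{4}$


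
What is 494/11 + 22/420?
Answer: 103861/2310 ≈ 44.961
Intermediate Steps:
494/11 + 22/420 = 494*(1/11) + 22*(1/420) = 494/11 + 11/210 = 103861/2310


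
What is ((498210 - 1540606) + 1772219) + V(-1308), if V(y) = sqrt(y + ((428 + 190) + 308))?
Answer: 729823 + I*sqrt(382) ≈ 7.2982e+5 + 19.545*I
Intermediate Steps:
V(y) = sqrt(926 + y) (V(y) = sqrt(y + (618 + 308)) = sqrt(y + 926) = sqrt(926 + y))
((498210 - 1540606) + 1772219) + V(-1308) = ((498210 - 1540606) + 1772219) + sqrt(926 - 1308) = (-1042396 + 1772219) + sqrt(-382) = 729823 + I*sqrt(382)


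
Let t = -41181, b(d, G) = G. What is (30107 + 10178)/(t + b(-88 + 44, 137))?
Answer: -40285/41044 ≈ -0.98151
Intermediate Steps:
(30107 + 10178)/(t + b(-88 + 44, 137)) = (30107 + 10178)/(-41181 + 137) = 40285/(-41044) = 40285*(-1/41044) = -40285/41044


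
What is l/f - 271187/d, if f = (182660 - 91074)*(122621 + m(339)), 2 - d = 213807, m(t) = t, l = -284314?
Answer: 61077768850559/48154934800016 ≈ 1.2684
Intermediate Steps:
d = -213805 (d = 2 - 1*213807 = 2 - 213807 = -213805)
f = 11261414560 (f = (182660 - 91074)*(122621 + 339) = 91586*122960 = 11261414560)
l/f - 271187/d = -284314/11261414560 - 271187/(-213805) = -284314*1/11261414560 - 271187*(-1/213805) = -142157/5630707280 + 271187/213805 = 61077768850559/48154934800016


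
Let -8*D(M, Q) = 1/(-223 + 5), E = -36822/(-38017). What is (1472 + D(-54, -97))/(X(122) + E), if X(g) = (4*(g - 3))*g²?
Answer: 97596063873/469732919141600 ≈ 0.00020777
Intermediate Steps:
E = 36822/38017 (E = -36822*(-1/38017) = 36822/38017 ≈ 0.96857)
X(g) = g²*(-12 + 4*g) (X(g) = (4*(-3 + g))*g² = (-12 + 4*g)*g² = g²*(-12 + 4*g))
D(M, Q) = 1/1744 (D(M, Q) = -1/(8*(-223 + 5)) = -⅛/(-218) = -⅛*(-1/218) = 1/1744)
(1472 + D(-54, -97))/(X(122) + E) = (1472 + 1/1744)/(4*122²*(-3 + 122) + 36822/38017) = 2567169/(1744*(4*14884*119 + 36822/38017)) = 2567169/(1744*(7084784 + 36822/38017)) = 2567169/(1744*(269342270150/38017)) = (2567169/1744)*(38017/269342270150) = 97596063873/469732919141600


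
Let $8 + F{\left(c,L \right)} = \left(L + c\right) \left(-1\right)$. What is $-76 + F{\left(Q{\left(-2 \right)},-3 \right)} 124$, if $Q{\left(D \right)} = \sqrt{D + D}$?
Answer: $-696 - 248 i \approx -696.0 - 248.0 i$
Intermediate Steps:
$Q{\left(D \right)} = \sqrt{2} \sqrt{D}$ ($Q{\left(D \right)} = \sqrt{2 D} = \sqrt{2} \sqrt{D}$)
$F{\left(c,L \right)} = -8 - L - c$ ($F{\left(c,L \right)} = -8 + \left(L + c\right) \left(-1\right) = -8 - \left(L + c\right) = -8 - L - c$)
$-76 + F{\left(Q{\left(-2 \right)},-3 \right)} 124 = -76 + \left(-8 - -3 - \sqrt{2} \sqrt{-2}\right) 124 = -76 + \left(-8 + 3 - \sqrt{2} i \sqrt{2}\right) 124 = -76 + \left(-8 + 3 - 2 i\right) 124 = -76 + \left(-5 - 2 i\right) 124 = -76 - \left(620 + 248 i\right) = -696 - 248 i$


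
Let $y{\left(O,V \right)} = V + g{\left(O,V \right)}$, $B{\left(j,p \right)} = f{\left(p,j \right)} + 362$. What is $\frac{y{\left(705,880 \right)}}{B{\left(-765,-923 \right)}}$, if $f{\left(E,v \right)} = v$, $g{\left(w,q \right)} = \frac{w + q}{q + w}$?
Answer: $- \frac{881}{403} \approx -2.1861$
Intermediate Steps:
$g{\left(w,q \right)} = 1$ ($g{\left(w,q \right)} = \frac{q + w}{q + w} = 1$)
$B{\left(j,p \right)} = 362 + j$ ($B{\left(j,p \right)} = j + 362 = 362 + j$)
$y{\left(O,V \right)} = 1 + V$ ($y{\left(O,V \right)} = V + 1 = 1 + V$)
$\frac{y{\left(705,880 \right)}}{B{\left(-765,-923 \right)}} = \frac{1 + 880}{362 - 765} = \frac{881}{-403} = 881 \left(- \frac{1}{403}\right) = - \frac{881}{403}$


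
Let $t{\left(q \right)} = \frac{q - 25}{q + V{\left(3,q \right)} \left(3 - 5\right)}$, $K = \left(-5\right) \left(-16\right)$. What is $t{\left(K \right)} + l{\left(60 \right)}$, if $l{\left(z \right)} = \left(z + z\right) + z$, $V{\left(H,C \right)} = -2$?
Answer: $\frac{15175}{84} \approx 180.65$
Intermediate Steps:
$K = 80$
$l{\left(z \right)} = 3 z$ ($l{\left(z \right)} = 2 z + z = 3 z$)
$t{\left(q \right)} = \frac{-25 + q}{4 + q}$ ($t{\left(q \right)} = \frac{q - 25}{q - 2 \left(3 - 5\right)} = \frac{-25 + q}{q - -4} = \frac{-25 + q}{q + 4} = \frac{-25 + q}{4 + q}$)
$t{\left(K \right)} + l{\left(60 \right)} = \frac{-25 + 80}{4 + 80} + 3 \cdot 60 = \frac{1}{84} \cdot 55 + 180 = \frac{55}{84} + 180 = \frac{15175}{84}$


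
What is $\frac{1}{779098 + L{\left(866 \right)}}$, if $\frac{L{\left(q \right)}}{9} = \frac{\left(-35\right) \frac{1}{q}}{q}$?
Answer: $\frac{749956}{584289219373} \approx 1.2835 \cdot 10^{-6}$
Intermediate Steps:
$L{\left(q \right)} = - \frac{315}{q^{2}}$ ($L{\left(q \right)} = 9 \frac{\left(-35\right) \frac{1}{q}}{q} = 9 \left(- \frac{35}{q^{2}}\right) = - \frac{315}{q^{2}}$)
$\frac{1}{779098 + L{\left(866 \right)}} = \frac{1}{779098 - \frac{315}{749956}} = \frac{1}{\frac{584289219373}{749956}} = \frac{749956}{584289219373}$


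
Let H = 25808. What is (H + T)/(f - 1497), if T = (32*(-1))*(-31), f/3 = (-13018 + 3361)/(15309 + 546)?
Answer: -70819000/3960651 ≈ -17.881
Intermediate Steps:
f = -9657/5285 (f = 3*((-13018 + 3361)/(15309 + 546)) = 3*(-9657/15855) = 3*(-9657*1/15855) = 3*(-3219/5285) = -9657/5285 ≈ -1.8272)
T = 992 (T = -32*(-31) = 992)
(H + T)/(f - 1497) = (25808 + 992)/(-9657/5285 - 1497) = 26800/(-7921302/5285) = 26800*(-5285/7921302) = -70819000/3960651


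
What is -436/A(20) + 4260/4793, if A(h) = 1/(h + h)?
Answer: -83585660/4793 ≈ -17439.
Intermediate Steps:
A(h) = 1/(2*h)
-436/A(20) + 4260/4793 = -436/((½)/20) + 4260/4793 = -436/((½)*(1/20)) + 4260*(1/4793) = -436/1/40 + 4260/4793 = -436*40 + 4260/4793 = -17440 + 4260/4793 = -83585660/4793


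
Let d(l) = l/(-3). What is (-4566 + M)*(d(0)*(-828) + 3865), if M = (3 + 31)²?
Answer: -13179650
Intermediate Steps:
M = 1156 (M = 34² = 1156)
d(l) = -l/3 (d(l) = l*(-⅓) = -l/3)
(-4566 + M)*(d(0)*(-828) + 3865) = (-4566 + 1156)*(-⅓*0*(-828) + 3865) = -3410*(0*(-828) + 3865) = -3410*(0 + 3865) = -3410*3865 = -13179650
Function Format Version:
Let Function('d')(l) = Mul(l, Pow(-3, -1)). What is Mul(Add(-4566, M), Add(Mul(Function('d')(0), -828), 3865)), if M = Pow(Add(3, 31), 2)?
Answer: -13179650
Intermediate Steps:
M = 1156 (M = Pow(34, 2) = 1156)
Function('d')(l) = Mul(Rational(-1, 3), l) (Function('d')(l) = Mul(l, Rational(-1, 3)) = Mul(Rational(-1, 3), l))
Mul(Add(-4566, M), Add(Mul(Function('d')(0), -828), 3865)) = Mul(Add(-4566, 1156), Add(Mul(Mul(Rational(-1, 3), 0), -828), 3865)) = Mul(-3410, Add(Mul(0, -828), 3865)) = Mul(-3410, Add(0, 3865)) = Mul(-3410, 3865) = -13179650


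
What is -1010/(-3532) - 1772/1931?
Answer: -2154197/3410146 ≈ -0.63170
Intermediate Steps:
-1010/(-3532) - 1772/1931 = -1010*(-1/3532) - 1772*1/1931 = 505/1766 - 1772/1931 = -2154197/3410146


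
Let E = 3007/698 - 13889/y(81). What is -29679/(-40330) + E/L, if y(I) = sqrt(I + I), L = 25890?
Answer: 53645701069/72881230260 - 13889*sqrt(2)/466020 ≈ 0.69392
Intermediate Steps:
y(I) = sqrt(2)*sqrt(I) (y(I) = sqrt(2*I) = sqrt(2)*sqrt(I))
E = 3007/698 - 13889*sqrt(2)/18 ≈ -1086.9
-29679/(-40330) + E/L = -29679/(-40330) + (3007/698 - 13889*sqrt(2)/18)/25890 = -29679*(-1/40330) + (3007/698 - 13889*sqrt(2)/18)*(1/25890) = 29679/40330 + (3007/18071220 - 13889*sqrt(2)/466020) = 53645701069/72881230260 - 13889*sqrt(2)/466020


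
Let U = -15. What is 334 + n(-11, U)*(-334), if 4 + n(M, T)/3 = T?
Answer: 19372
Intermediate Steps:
n(M, T) = -12 + 3*T
334 + n(-11, U)*(-334) = 334 + (-12 + 3*(-15))*(-334) = 334 + (-12 - 45)*(-334) = 334 - 57*(-334) = 334 + 19038 = 19372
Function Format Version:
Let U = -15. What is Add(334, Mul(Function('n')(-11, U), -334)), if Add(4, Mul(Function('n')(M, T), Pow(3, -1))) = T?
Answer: 19372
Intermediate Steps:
Function('n')(M, T) = Add(-12, Mul(3, T))
Add(334, Mul(Function('n')(-11, U), -334)) = Add(334, Mul(Add(-12, Mul(3, -15)), -334)) = Add(334, Mul(Add(-12, -45), -334)) = Add(334, Mul(-57, -334)) = Add(334, 19038) = 19372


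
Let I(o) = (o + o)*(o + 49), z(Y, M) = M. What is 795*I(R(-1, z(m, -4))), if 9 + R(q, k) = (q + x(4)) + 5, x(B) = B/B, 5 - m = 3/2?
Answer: -286200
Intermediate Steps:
m = 7/2 (m = 5 - 3/2 = 7/2 ≈ 3.5000)
x(B) = 1
R(q, k) = -3 + q (R(q, k) = -9 + ((q + 1) + 5) = -9 + ((1 + q) + 5) = -9 + (6 + q) = -3 + q)
I(o) = 2*o*(49 + o) (I(o) = (2*o)*(49 + o) = 2*o*(49 + o))
795*I(R(-1, z(m, -4))) = 795*(2*(-3 - 1)*(49 + (-3 - 1))) = 795*(2*(-4)*(49 - 4)) = 795*(2*(-4)*45) = 795*(-360) = -286200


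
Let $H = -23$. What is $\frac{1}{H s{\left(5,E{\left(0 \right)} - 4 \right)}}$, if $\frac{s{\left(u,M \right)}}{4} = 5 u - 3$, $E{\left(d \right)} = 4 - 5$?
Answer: $- \frac{1}{2024} \approx -0.00049407$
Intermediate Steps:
$E{\left(d \right)} = -1$ ($E{\left(d \right)} = 4 - 5 = -1$)
$s{\left(u,M \right)} = -12 + 20 u$ ($s{\left(u,M \right)} = 4 \left(5 u - 3\right) = 4 \left(-3 + 5 u\right) = -12 + 20 u$)
$\frac{1}{H s{\left(5,E{\left(0 \right)} - 4 \right)}} = \frac{1}{\left(-23\right) \left(-12 + 20 \cdot 5\right)} = \frac{1}{\left(-23\right) \left(-12 + 100\right)} = \frac{1}{\left(-23\right) 88} = \frac{1}{-2024} = - \frac{1}{2024}$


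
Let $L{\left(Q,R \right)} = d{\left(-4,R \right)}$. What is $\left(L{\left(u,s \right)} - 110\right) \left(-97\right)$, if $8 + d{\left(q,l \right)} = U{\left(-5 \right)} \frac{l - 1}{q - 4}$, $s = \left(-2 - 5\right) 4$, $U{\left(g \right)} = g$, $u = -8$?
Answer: $\frac{105633}{8} \approx 13204.0$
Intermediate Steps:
$s = -28$ ($s = \left(-7\right) 4 = -28$)
$d{\left(q,l \right)} = -8 - \frac{5 \left(-1 + l\right)}{-4 + q}$ ($d{\left(q,l \right)} = -8 - 5 \frac{l - 1}{q - 4} = -8 - 5 \frac{-1 + l}{-4 + q} = -8 - \frac{5 \left(-1 + l\right)}{-4 + q}$)
$L{\left(Q,R \right)} = - \frac{69}{8} + \frac{5 R}{8}$ ($L{\left(Q,R \right)} = \frac{37 - -32 - 5 R}{-4 - 4} = \frac{37 + 32 - 5 R}{-8} = - \frac{69 - 5 R}{8} = - \frac{69}{8} + \frac{5 R}{8}$)
$\left(L{\left(u,s \right)} - 110\right) \left(-97\right) = \left(\left(- \frac{69}{8} + \frac{5}{8} \left(-28\right)\right) - 110\right) \left(-97\right) = \left(\left(- \frac{69}{8} - \frac{35}{2}\right) - 110\right) \left(-97\right) = \left(- \frac{209}{8} - 110\right) \left(-97\right) = \left(- \frac{1089}{8}\right) \left(-97\right) = \frac{105633}{8}$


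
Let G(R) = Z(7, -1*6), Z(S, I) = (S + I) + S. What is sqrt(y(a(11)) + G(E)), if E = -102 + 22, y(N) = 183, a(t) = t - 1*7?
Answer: sqrt(191) ≈ 13.820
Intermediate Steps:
a(t) = -7 + t (a(t) = t - 7 = -7 + t)
E = -80
Z(S, I) = I + 2*S (Z(S, I) = (I + S) + S = I + 2*S)
G(R) = 8 (G(R) = -1*6 + 2*7 = -6 + 14 = 8)
sqrt(y(a(11)) + G(E)) = sqrt(183 + 8) = sqrt(191)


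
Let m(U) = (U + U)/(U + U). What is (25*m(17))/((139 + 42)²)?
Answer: 25/32761 ≈ 0.00076310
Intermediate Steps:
m(U) = 1 (m(U) = (2*U)/((2*U)) = (2*U)*(1/(2*U)) = 1)
(25*m(17))/((139 + 42)²) = (25*1)/((139 + 42)²) = 25/(181²) = 25/32761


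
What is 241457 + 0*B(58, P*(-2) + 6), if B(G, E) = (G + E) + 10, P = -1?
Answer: 241457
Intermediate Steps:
B(G, E) = 10 + E + G (B(G, E) = (E + G) + 10 = 10 + E + G)
241457 + 0*B(58, P*(-2) + 6) = 241457 + 0*(10 + (-1*(-2) + 6) + 58) = 241457 + 0*(10 + (2 + 6) + 58) = 241457 + 0*(10 + 8 + 58) = 241457 + 0*76 = 241457 + 0 = 241457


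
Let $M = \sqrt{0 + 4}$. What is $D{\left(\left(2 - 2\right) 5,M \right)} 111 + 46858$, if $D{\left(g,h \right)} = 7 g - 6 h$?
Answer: $45526$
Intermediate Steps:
$M = 2$ ($M = \sqrt{4} = 2$)
$D{\left(g,h \right)} = - 6 h + 7 g$
$D{\left(\left(2 - 2\right) 5,M \right)} 111 + 46858 = \left(\left(-6\right) 2 + 7 \left(2 - 2\right) 5\right) 111 + 46858 = \left(-12 + 7 \cdot 0 \cdot 5\right) 111 + 46858 = \left(-12 + 7 \cdot 0\right) 111 + 46858 = \left(-12 + 0\right) 111 + 46858 = \left(-12\right) 111 + 46858 = -1332 + 46858 = 45526$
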